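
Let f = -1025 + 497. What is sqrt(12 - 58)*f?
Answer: -528*I*sqrt(46) ≈ -3581.1*I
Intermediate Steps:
f = -528
sqrt(12 - 58)*f = sqrt(12 - 58)*(-528) = sqrt(-46)*(-528) = (I*sqrt(46))*(-528) = -528*I*sqrt(46)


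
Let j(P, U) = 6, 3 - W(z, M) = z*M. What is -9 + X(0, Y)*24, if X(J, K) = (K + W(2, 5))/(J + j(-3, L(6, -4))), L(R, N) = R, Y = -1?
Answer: -41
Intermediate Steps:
W(z, M) = 3 - M*z (W(z, M) = 3 - z*M = 3 - M*z)
X(J, K) = (-7 + K)/(6 + J) (X(J, K) = (K + (3 - 1*5*2))/(J + 6) = (K + (3 - 10))/(6 + J) = (K - 7)/(6 + J) = (-7 + K)/(6 + J))
-9 + X(0, Y)*24 = -9 + ((-7 - 1)/(6 + 0))*24 = -9 + (-8/6)*24 = -9 + ((1/6)*(-8))*24 = -9 - 4/3*24 = -9 - 32 = -41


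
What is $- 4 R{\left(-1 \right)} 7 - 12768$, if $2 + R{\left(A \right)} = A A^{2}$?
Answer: $-12684$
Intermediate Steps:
$R{\left(A \right)} = -2 + A^{3}$ ($R{\left(A \right)} = -2 + A A^{2} = -2 + A^{3}$)
$- 4 R{\left(-1 \right)} 7 - 12768 = - 4 \left(-2 + \left(-1\right)^{3}\right) 7 - 12768 = - 4 \left(-2 - 1\right) 7 - 12768 = \left(-4\right) \left(-3\right) 7 - 12768 = 12 \cdot 7 - 12768 = 84 - 12768 = -12684$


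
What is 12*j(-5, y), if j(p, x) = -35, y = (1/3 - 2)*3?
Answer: -420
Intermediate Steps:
y = -5 (y = (1*(⅓) - 2)*3 = (⅓ - 2)*3 = -5/3*3 = -5)
12*j(-5, y) = 12*(-35) = -420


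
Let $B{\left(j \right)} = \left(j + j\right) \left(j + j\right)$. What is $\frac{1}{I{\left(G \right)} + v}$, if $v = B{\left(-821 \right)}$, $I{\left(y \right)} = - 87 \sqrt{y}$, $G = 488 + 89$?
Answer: $\frac{2696164}{7269295947583} + \frac{87 \sqrt{577}}{7269295947583} \approx 3.7118 \cdot 10^{-7}$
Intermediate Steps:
$B{\left(j \right)} = 4 j^{2}$ ($B{\left(j \right)} = 2 j 2 j = 4 j^{2}$)
$G = 577$
$v = 2696164$ ($v = 4 \left(-821\right)^{2} = 4 \cdot 674041 = 2696164$)
$\frac{1}{I{\left(G \right)} + v} = \frac{1}{- 87 \sqrt{577} + 2696164} = \frac{1}{2696164 - 87 \sqrt{577}}$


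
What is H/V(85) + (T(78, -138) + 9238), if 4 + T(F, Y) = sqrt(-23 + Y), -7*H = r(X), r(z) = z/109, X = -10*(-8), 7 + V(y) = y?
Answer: 274776098/29757 + I*sqrt(161) ≈ 9234.0 + 12.689*I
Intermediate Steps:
V(y) = -7 + y
X = 80
r(z) = z/109 (r(z) = z*(1/109) = z/109)
H = -80/763 ≈ -0.10485
T(F, Y) = -4 + sqrt(-23 + Y)
H/V(85) + (T(78, -138) + 9238) = -80/(763*(-7 + 85)) + ((-4 + sqrt(-23 - 138)) + 9238) = -80/763/78 + ((-4 + sqrt(-161)) + 9238) = -80/763*1/78 + ((-4 + I*sqrt(161)) + 9238) = -40/29757 + (9234 + I*sqrt(161)) = 274776098/29757 + I*sqrt(161)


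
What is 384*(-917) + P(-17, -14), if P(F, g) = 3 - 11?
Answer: -352136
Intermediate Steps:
P(F, g) = -8
384*(-917) + P(-17, -14) = 384*(-917) - 8 = -352128 - 8 = -352136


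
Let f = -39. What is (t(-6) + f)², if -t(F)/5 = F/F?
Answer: 1936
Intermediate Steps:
t(F) = -5 (t(F) = -5*F/F = -5*1 = -5)
(t(-6) + f)² = (-5 - 39)² = (-44)² = 1936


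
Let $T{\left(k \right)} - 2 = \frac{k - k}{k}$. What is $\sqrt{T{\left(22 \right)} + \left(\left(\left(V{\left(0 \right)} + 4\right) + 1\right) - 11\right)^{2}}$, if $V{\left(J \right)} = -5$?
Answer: $\sqrt{123} \approx 11.091$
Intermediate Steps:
$T{\left(k \right)} = 2$ ($T{\left(k \right)} = 2 + \frac{k - k}{k} = 2 + \frac{0}{k} = 2 + 0 = 2$)
$\sqrt{T{\left(22 \right)} + \left(\left(\left(V{\left(0 \right)} + 4\right) + 1\right) - 11\right)^{2}} = \sqrt{2 + \left(\left(\left(-5 + 4\right) + 1\right) - 11\right)^{2}} = \sqrt{2 + \left(\left(-1 + 1\right) - 11\right)^{2}} = \sqrt{2 + \left(0 - 11\right)^{2}} = \sqrt{2 + \left(-11\right)^{2}} = \sqrt{2 + 121} = \sqrt{123}$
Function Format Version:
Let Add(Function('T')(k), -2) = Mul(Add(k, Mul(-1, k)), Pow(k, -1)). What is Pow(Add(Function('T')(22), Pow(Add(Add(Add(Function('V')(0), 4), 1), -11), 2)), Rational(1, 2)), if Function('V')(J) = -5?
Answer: Pow(123, Rational(1, 2)) ≈ 11.091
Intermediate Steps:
Function('T')(k) = 2 (Function('T')(k) = Add(2, Mul(Add(k, Mul(-1, k)), Pow(k, -1))) = Add(2, Mul(0, Pow(k, -1))) = Add(2, 0) = 2)
Pow(Add(Function('T')(22), Pow(Add(Add(Add(Function('V')(0), 4), 1), -11), 2)), Rational(1, 2)) = Pow(Add(2, Pow(Add(Add(Add(-5, 4), 1), -11), 2)), Rational(1, 2)) = Pow(Add(2, Pow(Add(Add(-1, 1), -11), 2)), Rational(1, 2)) = Pow(Add(2, Pow(Add(0, -11), 2)), Rational(1, 2)) = Pow(Add(2, Pow(-11, 2)), Rational(1, 2)) = Pow(Add(2, 121), Rational(1, 2)) = Pow(123, Rational(1, 2))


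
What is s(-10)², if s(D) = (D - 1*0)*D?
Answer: 10000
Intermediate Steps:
s(D) = D² (s(D) = (D + 0)*D = D*D = D²)
s(-10)² = ((-10)²)² = 100² = 10000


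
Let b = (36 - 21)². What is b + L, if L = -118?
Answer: 107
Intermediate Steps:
b = 225 (b = 15² = 225)
b + L = 225 - 118 = 107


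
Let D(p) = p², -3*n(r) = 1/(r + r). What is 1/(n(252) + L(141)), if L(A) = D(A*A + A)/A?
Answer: 1512/4298803487 ≈ 3.5173e-7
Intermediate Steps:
n(r) = -1/(6*r) (n(r) = -1/(3*(r + r)) = -1/(2*r)/3 = -1/(6*r))
L(A) = (A + A²)²/A (L(A) = (A*A + A)²/A = (A² + A)²/A = (A + A²)²/A)
1/(n(252) + L(141)) = 1/(-⅙/252 + 141*(1 + 141)²) = 1/(-⅙*1/252 + 141*142²) = 1/(-1/1512 + 141*20164) = 1/(-1/1512 + 2843124) = 1/(4298803487/1512) = 1512/4298803487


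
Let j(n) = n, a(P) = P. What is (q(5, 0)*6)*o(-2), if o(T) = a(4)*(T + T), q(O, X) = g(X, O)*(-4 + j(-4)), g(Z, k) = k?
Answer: 3840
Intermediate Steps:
q(O, X) = -8*O (q(O, X) = O*(-4 - 4) = O*(-8) = -8*O)
o(T) = 8*T (o(T) = 4*(T + T) = 4*(2*T) = 8*T)
(q(5, 0)*6)*o(-2) = (-8*5*6)*(8*(-2)) = -40*6*(-16) = -240*(-16) = 3840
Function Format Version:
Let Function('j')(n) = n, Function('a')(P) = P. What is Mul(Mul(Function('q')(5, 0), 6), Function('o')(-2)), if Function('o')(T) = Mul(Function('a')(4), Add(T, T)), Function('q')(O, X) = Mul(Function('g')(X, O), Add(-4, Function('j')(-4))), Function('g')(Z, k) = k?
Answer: 3840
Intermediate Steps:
Function('q')(O, X) = Mul(-8, O) (Function('q')(O, X) = Mul(O, Add(-4, -4)) = Mul(O, -8) = Mul(-8, O))
Function('o')(T) = Mul(8, T) (Function('o')(T) = Mul(4, Add(T, T)) = Mul(4, Mul(2, T)) = Mul(8, T))
Mul(Mul(Function('q')(5, 0), 6), Function('o')(-2)) = Mul(Mul(Mul(-8, 5), 6), Mul(8, -2)) = Mul(Mul(-40, 6), -16) = Mul(-240, -16) = 3840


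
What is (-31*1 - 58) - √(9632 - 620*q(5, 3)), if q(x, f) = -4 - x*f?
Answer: -89 - 2*√5353 ≈ -235.33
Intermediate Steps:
q(x, f) = -4 - f*x
(-31*1 - 58) - √(9632 - 620*q(5, 3)) = (-31*1 - 58) - √(9632 - 620*(-4 - 1*3*5)) = (-31 - 58) - √(9632 - 620*(-4 - 15)) = -89 - √(9632 - 620*(-19)) = -89 - √(9632 + 11780) = -89 - √21412 = -89 - 2*√5353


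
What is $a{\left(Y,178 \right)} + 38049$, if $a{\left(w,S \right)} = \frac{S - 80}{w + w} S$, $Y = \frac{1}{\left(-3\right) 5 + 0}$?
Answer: $-92781$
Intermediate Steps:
$Y = - \frac{1}{15}$ ($Y = \frac{1}{-15 + 0} = \frac{1}{-15} = - \frac{1}{15} \approx -0.066667$)
$a{\left(w,S \right)} = \frac{S \left(-80 + S\right)}{2 w}$ ($a{\left(w,S \right)} = \frac{-80 + S}{2 w} S = \frac{S \left(-80 + S\right)}{2 w}$)
$a{\left(Y,178 \right)} + 38049 = \frac{1}{2} \cdot 178 \frac{1}{- \frac{1}{15}} \left(-80 + 178\right) + 38049 = \frac{1}{2} \cdot 178 \left(-15\right) 98 + 38049 = -130830 + 38049 = -92781$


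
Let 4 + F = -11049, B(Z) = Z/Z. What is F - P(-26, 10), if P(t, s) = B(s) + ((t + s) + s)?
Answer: -11048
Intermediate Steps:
B(Z) = 1
F = -11053 (F = -4 - 11049 = -11053)
P(t, s) = 1 + t + 2*s (P(t, s) = 1 + ((t + s) + s) = 1 + ((s + t) + s) = 1 + (t + 2*s) = 1 + t + 2*s)
F - P(-26, 10) = -11053 - (1 - 26 + 2*10) = -11053 - (1 - 26 + 20) = -11053 - 1*(-5) = -11053 + 5 = -11048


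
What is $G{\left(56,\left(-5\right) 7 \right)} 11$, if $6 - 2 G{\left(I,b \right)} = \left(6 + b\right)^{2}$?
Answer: $- \frac{9185}{2} \approx -4592.5$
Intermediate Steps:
$G{\left(I,b \right)} = 3 - \frac{\left(6 + b\right)^{2}}{2}$
$G{\left(56,\left(-5\right) 7 \right)} 11 = \left(3 - \frac{\left(6 - 35\right)^{2}}{2}\right) 11 = \left(3 - \frac{\left(-29\right)^{2}}{2}\right) 11 = \left(3 - \frac{841}{2}\right) 11 = \left(- \frac{835}{2}\right) 11 = - \frac{9185}{2}$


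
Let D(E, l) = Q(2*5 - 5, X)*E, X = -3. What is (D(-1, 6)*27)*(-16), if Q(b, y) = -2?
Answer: -864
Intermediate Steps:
D(E, l) = -2*E
(D(-1, 6)*27)*(-16) = (-2*(-1)*27)*(-16) = (2*27)*(-16) = 54*(-16) = -864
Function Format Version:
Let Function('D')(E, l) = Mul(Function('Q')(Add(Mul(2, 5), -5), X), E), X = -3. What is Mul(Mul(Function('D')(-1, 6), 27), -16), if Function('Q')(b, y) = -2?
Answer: -864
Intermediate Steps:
Function('D')(E, l) = Mul(-2, E)
Mul(Mul(Function('D')(-1, 6), 27), -16) = Mul(Mul(Mul(-2, -1), 27), -16) = Mul(Mul(2, 27), -16) = Mul(54, -16) = -864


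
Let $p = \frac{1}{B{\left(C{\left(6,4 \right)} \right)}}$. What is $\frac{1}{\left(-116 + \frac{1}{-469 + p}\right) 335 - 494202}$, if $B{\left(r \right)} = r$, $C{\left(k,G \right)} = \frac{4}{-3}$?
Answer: $- \frac{1879}{1001624838} \approx -1.876 \cdot 10^{-6}$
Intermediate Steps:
$C{\left(k,G \right)} = - \frac{4}{3}$ ($C{\left(k,G \right)} = 4 \left(- \frac{1}{3}\right) = - \frac{4}{3}$)
$p = - \frac{3}{4}$ ($p = \frac{1}{- \frac{4}{3}} = - \frac{3}{4} \approx -0.75$)
$\frac{1}{\left(-116 + \frac{1}{-469 + p}\right) 335 - 494202} = \frac{1}{\left(-116 + \frac{1}{-469 - \frac{3}{4}}\right) 335 - 494202} = \frac{1}{\left(-116 + \frac{1}{- \frac{1879}{4}}\right) 335 - 494202} = \frac{1}{\left(-116 - \frac{4}{1879}\right) 335 - 494202} = \frac{1}{\left(- \frac{217968}{1879}\right) 335 - 494202} = \frac{1}{- \frac{73019280}{1879} - 494202} = \frac{1}{- \frac{1001624838}{1879}} = - \frac{1879}{1001624838}$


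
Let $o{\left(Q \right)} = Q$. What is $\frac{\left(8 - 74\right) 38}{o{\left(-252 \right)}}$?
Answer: $\frac{209}{21} \approx 9.9524$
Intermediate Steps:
$\frac{\left(8 - 74\right) 38}{o{\left(-252 \right)}} = \frac{\left(8 - 74\right) 38}{-252} = \left(-66\right) 38 \left(- \frac{1}{252}\right) = \left(-2508\right) \left(- \frac{1}{252}\right) = \frac{209}{21}$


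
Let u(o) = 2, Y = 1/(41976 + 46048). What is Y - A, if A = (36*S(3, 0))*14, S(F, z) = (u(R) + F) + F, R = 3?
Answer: -354912767/88024 ≈ -4032.0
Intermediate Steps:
Y = 1/88024 ≈ 1.1361e-5
S(F, z) = 2 + 2*F (S(F, z) = (2 + F) + F = 2 + 2*F)
A = 4032 (A = (36*(2 + 2*3))*14 = (36*(2 + 6))*14 = (36*8)*14 = 288*14 = 4032)
Y - A = 1/88024 - 1*4032 = 1/88024 - 4032 = -354912767/88024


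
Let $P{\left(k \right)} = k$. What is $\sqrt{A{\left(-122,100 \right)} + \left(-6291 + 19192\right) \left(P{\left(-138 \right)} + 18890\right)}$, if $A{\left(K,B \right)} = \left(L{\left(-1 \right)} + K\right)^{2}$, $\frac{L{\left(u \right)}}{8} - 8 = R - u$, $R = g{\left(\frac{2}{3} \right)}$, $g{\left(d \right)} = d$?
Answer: $\frac{26 \sqrt{3220849}}{3} \approx 15554.0$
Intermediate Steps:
$R = \frac{2}{3} \approx 0.66667$
$L{\left(u \right)} = \frac{208}{3} - 8 u$ ($L{\left(u \right)} = 64 + 8 \left(\frac{2}{3} - u\right) = 64 - \left(- \frac{16}{3} + 8 u\right) = \frac{208}{3} - 8 u$)
$A{\left(K,B \right)} = \left(\frac{232}{3} + K\right)^{2}$ ($A{\left(K,B \right)} = \left(\left(\frac{208}{3} - -8\right) + K\right)^{2} = \left(\left(\frac{208}{3} + 8\right) + K\right)^{2} = \left(\frac{232}{3} + K\right)^{2}$)
$\sqrt{A{\left(-122,100 \right)} + \left(-6291 + 19192\right) \left(P{\left(-138 \right)} + 18890\right)} = \sqrt{\frac{\left(232 + 3 \left(-122\right)\right)^{2}}{9} + \left(-6291 + 19192\right) \left(-138 + 18890\right)} = \sqrt{\frac{\left(232 - 366\right)^{2}}{9} + 12901 \cdot 18752} = \sqrt{\frac{\left(-134\right)^{2}}{9} + 241919552} = \sqrt{\frac{1}{9} \cdot 17956 + 241919552} = \sqrt{\frac{17956}{9} + 241919552} = \sqrt{\frac{2177293924}{9}} = \frac{26 \sqrt{3220849}}{3}$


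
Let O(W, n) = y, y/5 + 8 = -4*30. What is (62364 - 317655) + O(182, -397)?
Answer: -255931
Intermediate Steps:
y = -640 (y = -40 + 5*(-4*30) = -40 + 5*(-120) = -40 - 600 = -640)
O(W, n) = -640
(62364 - 317655) + O(182, -397) = (62364 - 317655) - 640 = -255291 - 640 = -255931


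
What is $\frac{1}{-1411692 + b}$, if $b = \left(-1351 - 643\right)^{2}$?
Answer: $\frac{1}{2564344} \approx 3.8996 \cdot 10^{-7}$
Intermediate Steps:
$b = 3976036$ ($b = \left(-1994\right)^{2} = 3976036$)
$\frac{1}{-1411692 + b} = \frac{1}{-1411692 + 3976036} = \frac{1}{2564344}$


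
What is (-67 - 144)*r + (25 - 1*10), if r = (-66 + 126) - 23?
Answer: -7792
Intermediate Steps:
r = 37 (r = 60 - 23 = 37)
(-67 - 144)*r + (25 - 1*10) = (-67 - 144)*37 + (25 - 1*10) = -211*37 + (25 - 10) = -7807 + 15 = -7792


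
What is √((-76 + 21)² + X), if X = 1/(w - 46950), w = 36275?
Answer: 3*√1532070022/2135 ≈ 55.000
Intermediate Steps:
X = -1/10675 (X = 1/(36275 - 46950) = 1/(-10675) = -1/10675 ≈ -9.3677e-5)
√((-76 + 21)² + X) = √((-76 + 21)² - 1/10675) = √((-55)² - 1/10675) = √(3025 - 1/10675) = √(32291874/10675) = 3*√1532070022/2135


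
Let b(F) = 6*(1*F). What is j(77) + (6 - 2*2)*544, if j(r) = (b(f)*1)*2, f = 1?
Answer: 1100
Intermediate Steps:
b(F) = 6*F
j(r) = 12 (j(r) = ((6*1)*1)*2 = (6*1)*2 = 6*2 = 12)
j(77) + (6 - 2*2)*544 = 12 + (6 - 2*2)*544 = 12 + (6 - 4)*544 = 12 + 2*544 = 12 + 1088 = 1100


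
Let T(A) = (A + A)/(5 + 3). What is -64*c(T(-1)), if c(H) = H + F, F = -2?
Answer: 144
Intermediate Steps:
T(A) = A/4 (T(A) = (2*A)/8 = (2*A)*(1/8) = A/4)
c(H) = -2 + H (c(H) = H - 2 = -2 + H)
-64*c(T(-1)) = -64*(-2 + (1/4)*(-1)) = -64*(-2 - 1/4) = -64*(-9/4) = 144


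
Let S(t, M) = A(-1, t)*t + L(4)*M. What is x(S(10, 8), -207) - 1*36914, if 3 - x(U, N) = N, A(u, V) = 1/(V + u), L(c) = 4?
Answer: -36704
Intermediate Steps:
S(t, M) = 4*M + t/(-1 + t) (S(t, M) = t/(t - 1) + 4*M = t/(-1 + t) + 4*M = 4*M + t/(-1 + t))
x(U, N) = 3 - N
x(S(10, 8), -207) - 1*36914 = (3 - 1*(-207)) - 1*36914 = (3 + 207) - 36914 = 210 - 36914 = -36704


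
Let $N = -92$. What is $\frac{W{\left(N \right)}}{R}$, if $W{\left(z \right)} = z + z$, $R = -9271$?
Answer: $\frac{184}{9271} \approx 0.019847$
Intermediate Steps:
$W{\left(z \right)} = 2 z$
$\frac{W{\left(N \right)}}{R} = \frac{2 \left(-92\right)}{-9271} = \left(-184\right) \left(- \frac{1}{9271}\right) = \frac{184}{9271}$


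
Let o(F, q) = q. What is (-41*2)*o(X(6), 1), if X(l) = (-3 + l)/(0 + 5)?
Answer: -82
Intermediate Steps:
X(l) = -3/5 + l/5 (X(l) = (-3 + l)/5 = (-3 + l)*(1/5) = -3/5 + l/5)
(-41*2)*o(X(6), 1) = -41*2*1 = -82*1 = -82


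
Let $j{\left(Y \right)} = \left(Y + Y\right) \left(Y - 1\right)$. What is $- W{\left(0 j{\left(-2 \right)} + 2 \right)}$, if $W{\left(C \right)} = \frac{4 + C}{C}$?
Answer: $-3$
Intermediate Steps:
$j{\left(Y \right)} = 2 Y \left(-1 + Y\right)$
$W{\left(C \right)} = \frac{4 + C}{C}$
$- W{\left(0 j{\left(-2 \right)} + 2 \right)} = - \frac{4 + \left(0 \cdot 2 \left(-2\right) \left(-1 - 2\right) + 2\right)}{0 \cdot 2 \left(-2\right) \left(-1 - 2\right) + 2} = - \frac{4 + \left(0 \cdot 2 \left(-2\right) \left(-3\right) + 2\right)}{0 \cdot 2 \left(-2\right) \left(-3\right) + 2} = - \frac{4 + \left(0 \cdot 12 + 2\right)}{0 \cdot 12 + 2} = - \frac{4 + \left(0 + 2\right)}{0 + 2} = - \frac{4 + 2}{2} = - \frac{6}{2} = \left(-1\right) 3 = -3$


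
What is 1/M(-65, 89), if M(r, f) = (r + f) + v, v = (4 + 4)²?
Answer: 1/88 ≈ 0.011364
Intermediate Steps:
v = 64 (v = 8² = 64)
M(r, f) = 64 + f + r (M(r, f) = (r + f) + 64 = (f + r) + 64 = 64 + f + r)
1/M(-65, 89) = 1/(64 + 89 - 65) = 1/88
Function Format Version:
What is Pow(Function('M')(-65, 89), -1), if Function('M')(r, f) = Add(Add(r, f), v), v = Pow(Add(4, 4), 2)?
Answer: Rational(1, 88) ≈ 0.011364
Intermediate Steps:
v = 64 (v = Pow(8, 2) = 64)
Function('M')(r, f) = Add(64, f, r) (Function('M')(r, f) = Add(Add(r, f), 64) = Add(Add(f, r), 64) = Add(64, f, r))
Pow(Function('M')(-65, 89), -1) = Pow(Add(64, 89, -65), -1) = Pow(88, -1) = Rational(1, 88)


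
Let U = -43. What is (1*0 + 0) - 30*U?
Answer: 1290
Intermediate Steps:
(1*0 + 0) - 30*U = (1*0 + 0) - 30*(-43) = (0 + 0) + 1290 = 0 + 1290 = 1290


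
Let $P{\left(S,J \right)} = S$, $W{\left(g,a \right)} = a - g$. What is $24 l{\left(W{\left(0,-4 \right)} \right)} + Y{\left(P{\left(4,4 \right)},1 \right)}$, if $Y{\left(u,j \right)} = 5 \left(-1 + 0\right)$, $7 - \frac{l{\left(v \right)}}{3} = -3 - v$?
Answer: $427$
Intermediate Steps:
$l{\left(v \right)} = 30 + 3 v$ ($l{\left(v \right)} = 21 - 3 \left(-3 - v\right) = 21 + \left(9 + 3 v\right) = 30 + 3 v$)
$Y{\left(u,j \right)} = -5$ ($Y{\left(u,j \right)} = 5 \left(-1\right) = -5$)
$24 l{\left(W{\left(0,-4 \right)} \right)} + Y{\left(P{\left(4,4 \right)},1 \right)} = 24 \left(30 + 3 \left(-4 - 0\right)\right) - 5 = 24 \left(30 + 3 \left(-4 + 0\right)\right) - 5 = 24 \left(30 + 3 \left(-4\right)\right) - 5 = 24 \left(30 - 12\right) - 5 = 24 \cdot 18 - 5 = 432 - 5 = 427$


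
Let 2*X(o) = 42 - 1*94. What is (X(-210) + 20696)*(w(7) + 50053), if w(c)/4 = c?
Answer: 1035174270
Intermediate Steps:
w(c) = 4*c
X(o) = -26 (X(o) = (42 - 1*94)/2 = (42 - 94)/2 = (½)*(-52) = -26)
(X(-210) + 20696)*(w(7) + 50053) = (-26 + 20696)*(4*7 + 50053) = 20670*(28 + 50053) = 20670*50081 = 1035174270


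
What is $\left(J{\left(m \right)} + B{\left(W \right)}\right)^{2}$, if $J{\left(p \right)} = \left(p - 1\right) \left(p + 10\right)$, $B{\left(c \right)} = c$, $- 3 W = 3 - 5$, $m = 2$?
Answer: $\frac{1444}{9} \approx 160.44$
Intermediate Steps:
$W = \frac{2}{3}$ ($W = - \frac{3 - 5}{3} = \left(- \frac{1}{3}\right) \left(-2\right) = \frac{2}{3} \approx 0.66667$)
$J{\left(p \right)} = \left(-1 + p\right) \left(10 + p\right)$
$\left(J{\left(m \right)} + B{\left(W \right)}\right)^{2} = \left(\left(-10 + 2^{2} + 9 \cdot 2\right) + \frac{2}{3}\right)^{2} = \left(\left(-10 + 4 + 18\right) + \frac{2}{3}\right)^{2} = \left(12 + \frac{2}{3}\right)^{2} = \left(\frac{38}{3}\right)^{2} = \frac{1444}{9}$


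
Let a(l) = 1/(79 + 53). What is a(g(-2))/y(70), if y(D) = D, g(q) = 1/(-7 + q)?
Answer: 1/9240 ≈ 0.00010823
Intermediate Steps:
a(l) = 1/132
a(g(-2))/y(70) = (1/132)/70 = (1/132)*(1/70) = 1/9240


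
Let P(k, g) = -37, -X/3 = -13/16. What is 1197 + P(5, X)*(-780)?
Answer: 30057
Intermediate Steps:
X = 39/16 (X = -(-39)/16 = -3*(-13/16) = 39/16 ≈ 2.4375)
1197 + P(5, X)*(-780) = 1197 - 37*(-780) = 1197 + 28860 = 30057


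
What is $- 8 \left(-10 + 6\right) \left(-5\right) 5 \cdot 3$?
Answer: $-2400$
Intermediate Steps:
$- 8 \left(-10 + 6\right) \left(-5\right) 5 \cdot 3 = \left(-8\right) \left(-4\right) \left(\left(-25\right) 3\right) = 32 \left(-75\right) = -2400$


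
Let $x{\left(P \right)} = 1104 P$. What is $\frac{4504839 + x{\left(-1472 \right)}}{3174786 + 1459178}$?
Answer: $\frac{2879751}{4633964} \approx 0.62144$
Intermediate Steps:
$\frac{4504839 + x{\left(-1472 \right)}}{3174786 + 1459178} = \frac{4504839 + 1104 \left(-1472\right)}{3174786 + 1459178} = \frac{4504839 - 1625088}{4633964} = 2879751 \cdot \frac{1}{4633964} = \frac{2879751}{4633964}$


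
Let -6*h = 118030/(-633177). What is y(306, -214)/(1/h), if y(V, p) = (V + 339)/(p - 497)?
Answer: -12688225/450188847 ≈ -0.028184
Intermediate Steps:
y(V, p) = (339 + V)/(-497 + p)
h = 59015/1899531 (h = -59015/(3*(-633177)) = -59015*(-1)/(3*633177) = -⅙*(-118030/633177) = 59015/1899531 ≈ 0.031068)
y(306, -214)/(1/h) = ((339 + 306)/(-497 - 214))/(1/(59015/1899531)) = (645/(-711))/(1899531/59015) = -1/711*645*(59015/1899531) = -215/237*59015/1899531 = -12688225/450188847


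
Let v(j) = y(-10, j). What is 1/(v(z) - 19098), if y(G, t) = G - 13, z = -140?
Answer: -1/19121 ≈ -5.2299e-5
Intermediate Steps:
y(G, t) = -13 + G
v(j) = -23 (v(j) = -13 - 10 = -23)
1/(v(z) - 19098) = 1/(-23 - 19098) = 1/(-19121) = -1/19121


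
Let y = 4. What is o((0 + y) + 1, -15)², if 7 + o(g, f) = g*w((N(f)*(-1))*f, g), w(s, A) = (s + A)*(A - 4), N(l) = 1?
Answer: 8649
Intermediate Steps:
w(s, A) = (-4 + A)*(A + s) (w(s, A) = (A + s)*(-4 + A) = (-4 + A)*(A + s))
o(g, f) = -7 + g*(g² - 4*g + 4*f - f*g) (o(g, f) = -7 + g*(g² - 4*g - 4*1*(-1)*f + g*((1*(-1))*f)) = -7 + g*(g² - 4*g - (-4)*f + g*(-f)) = -7 + g*(g² - 4*g + 4*f - f*g))
o((0 + y) + 1, -15)² = (-7 + ((0 + 4) + 1)*(((0 + 4) + 1)² - 4*((0 + 4) + 1) + 4*(-15) - 1*(-15)*((0 + 4) + 1)))² = (-7 + (4 + 1)*((4 + 1)² - 4*(4 + 1) - 60 - 1*(-15)*(4 + 1)))² = (-7 + 5*(5² - 4*5 - 60 - 1*(-15)*5))² = (-7 + 5*(25 - 20 - 60 + 75))² = (-7 + 5*20)² = (-7 + 100)² = 93² = 8649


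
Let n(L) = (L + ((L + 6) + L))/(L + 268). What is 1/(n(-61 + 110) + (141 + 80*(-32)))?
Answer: -317/766670 ≈ -0.00041348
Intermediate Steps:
n(L) = (6 + 3*L)/(268 + L) (n(L) = (L + ((6 + L) + L))/(268 + L) = (L + (6 + 2*L))/(268 + L) = (6 + 3*L)/(268 + L))
1/(n(-61 + 110) + (141 + 80*(-32))) = 1/(3*(2 + (-61 + 110))/(268 + (-61 + 110)) + (141 + 80*(-32))) = 1/(3*(2 + 49)/(268 + 49) + (141 - 2560)) = 1/(3*51/317 - 2419) = 1/(3*(1/317)*51 - 2419) = 1/(153/317 - 2419) = 1/(-766670/317) = -317/766670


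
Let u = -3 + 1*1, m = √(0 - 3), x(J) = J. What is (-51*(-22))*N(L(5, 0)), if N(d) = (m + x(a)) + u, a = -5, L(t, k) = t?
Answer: -7854 + 1122*I*√3 ≈ -7854.0 + 1943.4*I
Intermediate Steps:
m = I*√3 (m = √(-3) = I*√3 ≈ 1.732*I)
u = -2 (u = -3 + 1 = -2)
N(d) = -7 + I*√3 (N(d) = (I*√3 - 5) - 2 = (-5 + I*√3) - 2 = -7 + I*√3)
(-51*(-22))*N(L(5, 0)) = (-51*(-22))*(-7 + I*√3) = 1122*(-7 + I*√3) = -7854 + 1122*I*√3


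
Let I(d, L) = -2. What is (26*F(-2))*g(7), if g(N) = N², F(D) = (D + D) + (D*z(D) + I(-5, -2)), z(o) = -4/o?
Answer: -12740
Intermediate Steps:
F(D) = -6 + 2*D (F(D) = (D + D) + (D*(-4/D) - 2) = 2*D + (-4 - 2) = 2*D - 6 = -6 + 2*D)
(26*F(-2))*g(7) = (26*(-6 + 2*(-2)))*7² = (26*(-6 - 4))*49 = (26*(-10))*49 = -260*49 = -12740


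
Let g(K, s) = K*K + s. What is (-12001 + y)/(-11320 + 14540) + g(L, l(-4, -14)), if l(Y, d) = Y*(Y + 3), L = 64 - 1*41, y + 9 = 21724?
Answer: 862987/1610 ≈ 536.02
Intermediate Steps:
y = 21715 (y = -9 + 21724 = 21715)
L = 23 (L = 64 - 41 = 23)
l(Y, d) = Y*(3 + Y)
g(K, s) = s + K² (g(K, s) = K² + s = s + K²)
(-12001 + y)/(-11320 + 14540) + g(L, l(-4, -14)) = (-12001 + 21715)/(-11320 + 14540) + (-4*(3 - 4) + 23²) = 9714/3220 + (-4*(-1) + 529) = 9714*(1/3220) + (4 + 529) = 4857/1610 + 533 = 862987/1610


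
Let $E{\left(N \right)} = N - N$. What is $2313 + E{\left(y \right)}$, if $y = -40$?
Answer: $2313$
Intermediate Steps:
$E{\left(N \right)} = 0$
$2313 + E{\left(y \right)} = 2313 + 0 = 2313$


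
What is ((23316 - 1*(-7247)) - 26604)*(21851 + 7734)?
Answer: 117127015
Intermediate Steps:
((23316 - 1*(-7247)) - 26604)*(21851 + 7734) = ((23316 + 7247) - 26604)*29585 = (30563 - 26604)*29585 = 3959*29585 = 117127015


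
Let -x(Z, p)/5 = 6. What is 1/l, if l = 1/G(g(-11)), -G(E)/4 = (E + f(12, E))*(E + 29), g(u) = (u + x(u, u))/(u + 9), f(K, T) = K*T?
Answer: -52767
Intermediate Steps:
x(Z, p) = -30 (x(Z, p) = -5*6 = -30)
g(u) = (-30 + u)/(9 + u) (g(u) = (u - 30)/(u + 9) = (-30 + u)/(9 + u))
G(E) = -52*E*(29 + E) (G(E) = -4*(E + 12*E)*(E + 29) = -4*13*E*(29 + E) = -52*E*(29 + E))
l = -1/52767 (l = 1/(52*((-30 - 11)/(9 - 11))*(-29 - (-30 - 11)/(9 - 11))) = 1/(52*(-41/(-2))*(-29 - (-41)/(-2))) = 1/(52*(-½*(-41))*(-29 - (-1)*(-41)/2)) = 1/(52*(41/2)*(-29 - 1*41/2)) = 1/(52*(41/2)*(-29 - 41/2)) = 1/(52*(41/2)*(-99/2)) = 1/(-52767) = -1/52767 ≈ -1.8951e-5)
1/l = 1/(-1/52767) = -52767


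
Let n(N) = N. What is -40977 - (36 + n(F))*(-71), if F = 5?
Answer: -38066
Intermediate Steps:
-40977 - (36 + n(F))*(-71) = -40977 - (36 + 5)*(-71) = -40977 - 41*(-71) = -40977 - 1*(-2911) = -40977 + 2911 = -38066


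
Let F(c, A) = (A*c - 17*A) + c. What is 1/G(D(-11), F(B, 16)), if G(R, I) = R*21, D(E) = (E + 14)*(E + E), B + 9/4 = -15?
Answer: -1/1386 ≈ -0.00072150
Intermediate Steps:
B = -69/4 (B = -9/4 - 15 = -69/4 ≈ -17.250)
F(c, A) = c - 17*A + A*c (F(c, A) = (-17*A + A*c) + c = c - 17*A + A*c)
D(E) = 2*E*(14 + E) (D(E) = (14 + E)*(2*E) = 2*E*(14 + E))
G(R, I) = 21*R
1/G(D(-11), F(B, 16)) = 1/(21*(2*(-11)*(14 - 11))) = 1/(21*(2*(-11)*3)) = 1/(21*(-66)) = 1/(-1386) = -1/1386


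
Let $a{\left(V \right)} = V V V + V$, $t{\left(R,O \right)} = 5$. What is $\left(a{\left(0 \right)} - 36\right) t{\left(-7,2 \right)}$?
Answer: $-180$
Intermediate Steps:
$a{\left(V \right)} = V + V^{3}$ ($a{\left(V \right)} = V V^{2} + V = V^{3} + V = V + V^{3}$)
$\left(a{\left(0 \right)} - 36\right) t{\left(-7,2 \right)} = \left(\left(0 + 0^{3}\right) - 36\right) 5 = \left(\left(0 + 0\right) - 36\right) 5 = \left(0 - 36\right) 5 = \left(-36\right) 5 = -180$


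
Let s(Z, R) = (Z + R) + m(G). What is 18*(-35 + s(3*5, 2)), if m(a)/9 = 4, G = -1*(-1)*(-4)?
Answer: 324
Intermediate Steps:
G = -4 (G = 1*(-4) = -4)
m(a) = 36 (m(a) = 9*4 = 36)
s(Z, R) = 36 + R + Z (s(Z, R) = (Z + R) + 36 = (R + Z) + 36 = 36 + R + Z)
18*(-35 + s(3*5, 2)) = 18*(-35 + (36 + 2 + 3*5)) = 18*(-35 + (36 + 2 + 15)) = 18*(-35 + 53) = 18*18 = 324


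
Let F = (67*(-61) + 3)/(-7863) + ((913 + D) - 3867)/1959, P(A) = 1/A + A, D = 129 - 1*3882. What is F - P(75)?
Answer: -3333925671/42787825 ≈ -77.918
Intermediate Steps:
D = -3753 (D = 129 - 3882 = -3753)
P(A) = A + 1/A
F = -14912195/5134539 (F = (67*(-61) + 3)/(-7863) + ((913 - 3753) - 3867)/1959 = (-4087 + 3)*(-1/7863) + (-2840 - 3867)*(1/1959) = -4084*(-1/7863) - 6707*1/1959 = 4084/7863 - 6707/1959 = -14912195/5134539 ≈ -2.9043)
F - P(75) = -14912195/5134539 - (75 + 1/75) = -14912195/5134539 - 1*5626/75 = -14912195/5134539 - 5626/75 = -3333925671/42787825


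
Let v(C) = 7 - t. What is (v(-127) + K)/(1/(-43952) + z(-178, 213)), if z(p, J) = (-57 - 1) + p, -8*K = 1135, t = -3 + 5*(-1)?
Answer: 5576410/10372673 ≈ 0.53761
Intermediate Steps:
t = -8 (t = -3 - 5 = -8)
K = -1135/8 (K = -⅛*1135 = -1135/8 ≈ -141.88)
z(p, J) = -58 + p
v(C) = 15 (v(C) = 7 - 1*(-8) = 7 + 8 = 15)
(v(-127) + K)/(1/(-43952) + z(-178, 213)) = (15 - 1135/8)/(1/(-43952) + (-58 - 178)) = -1015/(8*(-1/43952 - 236)) = -1015/(8*(-10372673/43952)) = -1015/8*(-43952/10372673) = 5576410/10372673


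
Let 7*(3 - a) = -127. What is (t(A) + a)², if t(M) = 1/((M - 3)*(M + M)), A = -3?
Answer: 28462225/63504 ≈ 448.20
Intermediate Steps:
a = 148/7 (a = 3 - ⅐*(-127) = 3 + 127/7 = 148/7 ≈ 21.143)
t(M) = 1/(2*M*(-3 + M)) (t(M) = 1/((-3 + M)*(2*M)) = 1/(2*M*(-3 + M)))
(t(A) + a)² = ((½)/(-3*(-3 - 3)) + 148/7)² = ((½)*(-⅓)/(-6) + 148/7)² = ((½)*(-⅓)*(-⅙) + 148/7)² = (1/36 + 148/7)² = (5335/252)² = 28462225/63504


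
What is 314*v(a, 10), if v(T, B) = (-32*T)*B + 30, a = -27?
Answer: 2722380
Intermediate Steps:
v(T, B) = 30 - 32*B*T (v(T, B) = -32*B*T + 30 = 30 - 32*B*T)
314*v(a, 10) = 314*(30 - 32*10*(-27)) = 314*(30 + 8640) = 314*8670 = 2722380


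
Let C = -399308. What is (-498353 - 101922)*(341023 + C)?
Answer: 34987028375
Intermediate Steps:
(-498353 - 101922)*(341023 + C) = (-498353 - 101922)*(341023 - 399308) = -600275*(-58285) = 34987028375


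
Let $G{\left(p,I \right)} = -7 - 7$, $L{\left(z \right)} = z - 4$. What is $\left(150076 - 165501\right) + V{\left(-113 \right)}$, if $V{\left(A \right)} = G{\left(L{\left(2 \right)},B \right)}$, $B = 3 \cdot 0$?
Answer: $-15439$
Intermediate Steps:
$L{\left(z \right)} = -4 + z$
$B = 0$
$G{\left(p,I \right)} = -14$ ($G{\left(p,I \right)} = -7 - 7 = -14$)
$V{\left(A \right)} = -14$
$\left(150076 - 165501\right) + V{\left(-113 \right)} = \left(150076 - 165501\right) - 14 = -15425 - 14 = -15439$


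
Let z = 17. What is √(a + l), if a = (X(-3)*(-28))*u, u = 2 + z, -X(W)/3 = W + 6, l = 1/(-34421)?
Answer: √5672847459487/34421 ≈ 69.195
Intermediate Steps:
l = -1/34421 ≈ -2.9052e-5
X(W) = -18 - 3*W (X(W) = -3*(W + 6) = -3*(6 + W) = -18 - 3*W)
u = 19 (u = 2 + 17 = 19)
a = 4788 (a = ((-18 - 3*(-3))*(-28))*19 = ((-18 + 9)*(-28))*19 = -9*(-28)*19 = 252*19 = 4788)
√(a + l) = √(4788 - 1/34421) = √(164807747/34421) = √5672847459487/34421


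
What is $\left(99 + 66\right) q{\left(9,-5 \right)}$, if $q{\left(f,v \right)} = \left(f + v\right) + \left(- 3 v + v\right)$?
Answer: $2310$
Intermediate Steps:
$q{\left(f,v \right)} = f - v$ ($q{\left(f,v \right)} = \left(f + v\right) - 2 v = f - v$)
$\left(99 + 66\right) q{\left(9,-5 \right)} = \left(99 + 66\right) \left(9 - -5\right) = 165 \left(9 + 5\right) = 165 \cdot 14 = 2310$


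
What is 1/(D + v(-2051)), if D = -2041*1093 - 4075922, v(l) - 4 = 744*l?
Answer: -1/7832675 ≈ -1.2767e-7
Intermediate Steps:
v(l) = 4 + 744*l
D = -6306735 (D = -2230813 - 4075922 = -6306735)
1/(D + v(-2051)) = 1/(-6306735 + (4 + 744*(-2051))) = 1/(-6306735 + (4 - 1525944)) = 1/(-6306735 - 1525940) = 1/(-7832675) = -1/7832675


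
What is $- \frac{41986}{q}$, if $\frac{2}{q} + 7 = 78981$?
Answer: $-1657901182$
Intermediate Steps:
$q = \frac{1}{39487}$ ($q = \frac{2}{-7 + 78981} = \frac{2}{78974} = 2 \cdot \frac{1}{78974} = \frac{1}{39487} \approx 2.5325 \cdot 10^{-5}$)
$- \frac{41986}{q} = - 41986 \frac{1}{\frac{1}{39487}} = \left(-41986\right) 39487 = -1657901182$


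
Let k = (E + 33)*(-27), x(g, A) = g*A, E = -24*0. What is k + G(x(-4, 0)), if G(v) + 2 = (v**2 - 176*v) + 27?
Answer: -866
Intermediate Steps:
E = 0
x(g, A) = A*g
G(v) = 25 + v**2 - 176*v (G(v) = -2 + ((v**2 - 176*v) + 27) = -2 + (27 + v**2 - 176*v) = 25 + v**2 - 176*v)
k = -891 (k = (0 + 33)*(-27) = 33*(-27) = -891)
k + G(x(-4, 0)) = -891 + (25 + (0*(-4))**2 - 0*(-4)) = -891 + (25 + 0**2 - 176*0) = -891 + (25 + 0 + 0) = -891 + 25 = -866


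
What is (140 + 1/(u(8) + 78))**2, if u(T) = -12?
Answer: 85396081/4356 ≈ 19604.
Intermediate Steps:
(140 + 1/(u(8) + 78))**2 = (140 + 1/(-12 + 78))**2 = (140 + 1/66)**2 = (9241/66)**2 = 85396081/4356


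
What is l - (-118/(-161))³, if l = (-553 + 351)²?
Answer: 170284914892/4173281 ≈ 40804.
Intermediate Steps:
l = 40804 (l = (-202)² = 40804)
l - (-118/(-161))³ = 40804 - (-118/(-161))³ = 40804 - (-118*(-1/161))³ = 40804 - (118/161)³ = 40804 - 1*1643032/4173281 = 40804 - 1643032/4173281 = 170284914892/4173281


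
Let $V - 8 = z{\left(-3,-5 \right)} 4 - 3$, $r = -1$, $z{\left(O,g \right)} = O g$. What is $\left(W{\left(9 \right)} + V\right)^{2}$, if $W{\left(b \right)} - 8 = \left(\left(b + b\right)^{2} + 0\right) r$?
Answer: $63001$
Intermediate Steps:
$V = 65$ ($V = 8 - \left(3 - \left(-3\right) \left(-5\right) 4\right) = 8 + \left(15 \cdot 4 - 3\right) = 8 + \left(60 - 3\right) = 8 + 57 = 65$)
$W{\left(b \right)} = 8 - 4 b^{2}$ ($W{\left(b \right)} = 8 + \left(\left(b + b\right)^{2} + 0\right) \left(-1\right) = 8 + \left(\left(2 b\right)^{2} + 0\right) \left(-1\right) = 8 + \left(4 b^{2} + 0\right) \left(-1\right) = 8 + 4 b^{2} \left(-1\right) = 8 - 4 b^{2}$)
$\left(W{\left(9 \right)} + V\right)^{2} = \left(\left(8 - 4 \cdot 9^{2}\right) + 65\right)^{2} = \left(\left(8 - 324\right) + 65\right)^{2} = \left(-316 + 65\right)^{2} = \left(-251\right)^{2} = 63001$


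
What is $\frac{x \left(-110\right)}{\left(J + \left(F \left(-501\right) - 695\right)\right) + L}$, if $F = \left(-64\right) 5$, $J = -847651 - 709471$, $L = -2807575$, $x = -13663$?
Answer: $- \frac{751465}{2102536} \approx -0.35741$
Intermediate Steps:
$J = -1557122$ ($J = -847651 - 709471 = -1557122$)
$F = -320$
$\frac{x \left(-110\right)}{\left(J + \left(F \left(-501\right) - 695\right)\right) + L} = \frac{\left(-13663\right) \left(-110\right)}{\left(-1557122 - -159625\right) - 2807575} = \frac{1502930}{\left(-1557122 + \left(160320 - 695\right)\right) - 2807575} = \frac{1502930}{\left(-1557122 + 159625\right) - 2807575} = \frac{1502930}{-1397497 - 2807575} = \frac{1502930}{-4205072} = 1502930 \left(- \frac{1}{4205072}\right) = - \frac{751465}{2102536}$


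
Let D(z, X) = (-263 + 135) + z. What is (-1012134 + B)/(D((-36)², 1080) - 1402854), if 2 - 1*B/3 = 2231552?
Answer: 3853392/700843 ≈ 5.4982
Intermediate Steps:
B = -6694650 (B = 6 - 3*2231552 = 6 - 6694656 = -6694650)
D(z, X) = -128 + z
(-1012134 + B)/(D((-36)², 1080) - 1402854) = (-1012134 - 6694650)/((-128 + (-36)²) - 1402854) = -7706784/((-128 + 1296) - 1402854) = -7706784/(1168 - 1402854) = -7706784/(-1401686) = -7706784*(-1/1401686) = 3853392/700843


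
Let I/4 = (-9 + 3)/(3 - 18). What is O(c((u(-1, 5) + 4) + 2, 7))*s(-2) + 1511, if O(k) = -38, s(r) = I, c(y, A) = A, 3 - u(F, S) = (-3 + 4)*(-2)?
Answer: 7251/5 ≈ 1450.2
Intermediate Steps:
u(F, S) = 5 (u(F, S) = 3 - (-3 + 4)*(-2) = 3 - (-2) = 3 - 1*(-2) = 3 + 2 = 5)
I = 8/5 (I = 4*((-9 + 3)/(3 - 18)) = 4*(-6/(-15)) = 4*(-6*(-1/15)) = 4*(⅖) = 8/5 ≈ 1.6000)
s(r) = 8/5
O(c((u(-1, 5) + 4) + 2, 7))*s(-2) + 1511 = -38*8/5 + 1511 = -304/5 + 1511 = 7251/5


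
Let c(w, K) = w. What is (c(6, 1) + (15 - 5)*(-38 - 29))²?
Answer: 440896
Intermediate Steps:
(c(6, 1) + (15 - 5)*(-38 - 29))² = (6 + (15 - 5)*(-38 - 29))² = (6 + 10*(-67))² = (6 - 670)² = (-664)² = 440896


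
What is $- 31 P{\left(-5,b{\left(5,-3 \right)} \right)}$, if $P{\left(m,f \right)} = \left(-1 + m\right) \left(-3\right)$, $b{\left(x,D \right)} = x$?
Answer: $-558$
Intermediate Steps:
$P{\left(m,f \right)} = 3 - 3 m$
$- 31 P{\left(-5,b{\left(5,-3 \right)} \right)} = - 31 \left(3 - -15\right) = - 31 \left(3 + 15\right) = \left(-31\right) 18 = -558$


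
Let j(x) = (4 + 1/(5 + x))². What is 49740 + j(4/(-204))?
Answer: 3210164329/64516 ≈ 49758.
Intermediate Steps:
49740 + j(4/(-204)) = 49740 + (21 + 4*(4/(-204)))²/(5 + 4/(-204))² = 49740 + (21 + 4*(4*(-1/204)))²/(5 + 4*(-1/204))² = 49740 + (21 + 4*(-1/51))²/(5 - 1/51)² = 49740 + (21 - 4/51)²/(254/51)² = 49740 + 2601*(1067/51)²/64516 = 49740 + (2601/64516)*(1138489/2601) = 49740 + 1138489/64516 = 3210164329/64516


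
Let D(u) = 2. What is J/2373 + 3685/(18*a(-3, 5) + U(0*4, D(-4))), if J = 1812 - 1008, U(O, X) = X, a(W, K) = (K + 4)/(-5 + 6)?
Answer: 2958787/129724 ≈ 22.808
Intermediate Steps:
a(W, K) = 4 + K (a(W, K) = (4 + K)/1 = (4 + K)*1 = 4 + K)
J = 804
J/2373 + 3685/(18*a(-3, 5) + U(0*4, D(-4))) = 804/2373 + 3685/(18*(4 + 5) + 2) = 804*(1/2373) + 3685/(18*9 + 2) = 268/791 + 3685/(162 + 2) = 268/791 + 3685/164 = 2958787/129724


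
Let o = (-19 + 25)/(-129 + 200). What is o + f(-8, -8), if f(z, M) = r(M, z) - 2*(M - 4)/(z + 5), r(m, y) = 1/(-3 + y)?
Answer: -6253/781 ≈ -8.0064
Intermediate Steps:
f(z, M) = 1/(-3 + z) - 2*(-4 + M)/(5 + z) (f(z, M) = 1/(-3 + z) - 2*(M - 4)/(z + 5) = 1/(-3 + z) - 2*(-4 + M)/(5 + z))
o = 6/71 ≈ 0.084507
o + f(-8, -8) = 6/71 + (5 - 8 + 2*(-3 - 8)*(4 - 1*(-8)))/((-3 - 8)*(5 - 8)) = 6/71 + (5 - 8 + 2*(-11)*(4 + 8))/(-11*(-3)) = 6/71 - 1/11*(-1/3)*(5 - 8 + 2*(-11)*12) = 6/71 - 1/11*(-1/3)*(5 - 8 - 264) = 6/71 - 1/11*(-1/3)*(-267) = 6/71 - 89/11 = -6253/781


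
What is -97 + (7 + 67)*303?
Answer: 22325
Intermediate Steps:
-97 + (7 + 67)*303 = -97 + 74*303 = -97 + 22422 = 22325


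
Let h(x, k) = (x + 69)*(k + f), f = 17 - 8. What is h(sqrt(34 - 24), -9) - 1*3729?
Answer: -3729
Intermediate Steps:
f = 9
h(x, k) = (9 + k)*(69 + x) (h(x, k) = (x + 69)*(k + 9) = (69 + x)*(9 + k) = (9 + k)*(69 + x))
h(sqrt(34 - 24), -9) - 1*3729 = (621 + 9*sqrt(34 - 24) + 69*(-9) - 9*sqrt(34 - 24)) - 1*3729 = (621 + 9*sqrt(10) - 621 - 9*sqrt(10)) - 3729 = 0 - 3729 = -3729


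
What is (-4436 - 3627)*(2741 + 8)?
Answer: -22165187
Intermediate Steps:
(-4436 - 3627)*(2741 + 8) = -8063*2749 = -22165187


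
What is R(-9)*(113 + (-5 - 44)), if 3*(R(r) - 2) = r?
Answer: -64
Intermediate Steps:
R(r) = 2 + r/3
R(-9)*(113 + (-5 - 44)) = (2 + (⅓)*(-9))*(113 + (-5 - 44)) = (2 - 3)*(113 - 49) = -1*64 = -64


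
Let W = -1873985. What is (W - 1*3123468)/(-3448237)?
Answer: 4997453/3448237 ≈ 1.4493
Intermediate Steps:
(W - 1*3123468)/(-3448237) = (-1873985 - 1*3123468)/(-3448237) = (-1873985 - 3123468)*(-1/3448237) = -4997453*(-1/3448237) = 4997453/3448237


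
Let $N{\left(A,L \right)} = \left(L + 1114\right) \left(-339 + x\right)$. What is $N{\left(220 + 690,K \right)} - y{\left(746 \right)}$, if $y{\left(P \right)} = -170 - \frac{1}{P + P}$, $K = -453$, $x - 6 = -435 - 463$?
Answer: $- \frac{1213773331}{1492} \approx -8.1352 \cdot 10^{5}$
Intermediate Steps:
$x = -892$ ($x = 6 - 898 = -892$)
$N{\left(A,L \right)} = -1371334 - 1231 L$ ($N{\left(A,L \right)} = \left(L + 1114\right) \left(-339 - 892\right) = \left(1114 + L\right) \left(-1231\right) = -1371334 - 1231 L$)
$y{\left(P \right)} = -170 - \frac{1}{2 P}$
$N{\left(220 + 690,K \right)} - y{\left(746 \right)} = \left(-1371334 - -557643\right) - \left(-170 - \frac{1}{2 \cdot 746}\right) = \left(-1371334 + 557643\right) - \left(-170 - \frac{1}{1492}\right) = -813691 - \left(-170 - \frac{1}{1492}\right) = -813691 - - \frac{253641}{1492} = -813691 + \frac{253641}{1492} = - \frac{1213773331}{1492}$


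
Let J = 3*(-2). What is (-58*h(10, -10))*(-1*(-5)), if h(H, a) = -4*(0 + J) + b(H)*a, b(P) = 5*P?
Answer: 138040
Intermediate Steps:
J = -6
h(H, a) = 24 + 5*H*a (h(H, a) = -4*(0 - 6) + (5*H)*a = -4*(-6) + 5*H*a = 24 + 5*H*a)
(-58*h(10, -10))*(-1*(-5)) = (-58*(24 + 5*10*(-10)))*(-1*(-5)) = -58*(24 - 500)*5 = -58*(-476)*5 = 27608*5 = 138040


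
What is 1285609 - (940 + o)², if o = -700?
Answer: 1228009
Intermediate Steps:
1285609 - (940 + o)² = 1285609 - (940 - 700)² = 1285609 - 1*240² = 1285609 - 1*57600 = 1285609 - 57600 = 1228009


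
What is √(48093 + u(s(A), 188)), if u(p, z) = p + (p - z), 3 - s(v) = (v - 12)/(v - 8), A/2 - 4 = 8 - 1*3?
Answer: √1197745/5 ≈ 218.88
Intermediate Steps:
A = 18 (A = 8 + 2*(8 - 1*3) = 8 + 2*(8 - 3) = 8 + 2*5 = 8 + 10 = 18)
s(v) = 3 - (-12 + v)/(-8 + v) (s(v) = 3 - (v - 12)/(v - 8) = 3 - (-12 + v)/(-8 + v))
u(p, z) = -z + 2*p
√(48093 + u(s(A), 188)) = √(48093 + (-1*188 + 2*(2*(-6 + 18)/(-8 + 18)))) = √(48093 + (-188 + 2*(2*12/10))) = √(48093 + (-188 + 2*(2*(⅒)*12))) = √(48093 + (-188 + 2*(12/5))) = √(48093 + (-188 + 24/5)) = √(48093 - 916/5) = √(239549/5) = √1197745/5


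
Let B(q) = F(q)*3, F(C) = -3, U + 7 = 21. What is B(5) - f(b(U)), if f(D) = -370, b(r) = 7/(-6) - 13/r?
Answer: 361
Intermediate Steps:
U = 14 (U = -7 + 21 = 14)
b(r) = -7/6 - 13/r (b(r) = 7*(-1/6) - 13/r = -7/6 - 13/r)
B(q) = -9 (B(q) = -3*3 = -9)
B(5) - f(b(U)) = -9 - 1*(-370) = -9 + 370 = 361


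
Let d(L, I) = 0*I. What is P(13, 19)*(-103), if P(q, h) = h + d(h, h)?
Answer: -1957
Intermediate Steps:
d(L, I) = 0
P(q, h) = h (P(q, h) = h + 0 = h)
P(13, 19)*(-103) = 19*(-103) = -1957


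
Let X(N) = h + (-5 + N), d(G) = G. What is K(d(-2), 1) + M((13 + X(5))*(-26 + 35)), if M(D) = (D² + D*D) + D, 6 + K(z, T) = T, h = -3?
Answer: 16285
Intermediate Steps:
X(N) = -8 + N (X(N) = -3 + (-5 + N) = -8 + N)
K(z, T) = -6 + T
M(D) = D + 2*D² (M(D) = (D² + D²) + D = 2*D² + D = D + 2*D²)
K(d(-2), 1) + M((13 + X(5))*(-26 + 35)) = (-6 + 1) + ((13 + (-8 + 5))*(-26 + 35))*(1 + 2*((13 + (-8 + 5))*(-26 + 35))) = -5 + ((13 - 3)*9)*(1 + 2*((13 - 3)*9)) = -5 + (10*9)*(1 + 2*(10*9)) = -5 + 90*(1 + 2*90) = -5 + 90*(1 + 180) = -5 + 90*181 = -5 + 16290 = 16285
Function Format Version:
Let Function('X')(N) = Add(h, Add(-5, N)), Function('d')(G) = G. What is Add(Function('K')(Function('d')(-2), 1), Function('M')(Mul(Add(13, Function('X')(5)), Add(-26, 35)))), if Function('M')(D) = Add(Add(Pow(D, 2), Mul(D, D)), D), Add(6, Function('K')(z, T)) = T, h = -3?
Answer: 16285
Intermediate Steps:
Function('X')(N) = Add(-8, N) (Function('X')(N) = Add(-3, Add(-5, N)) = Add(-8, N))
Function('K')(z, T) = Add(-6, T)
Function('M')(D) = Add(D, Mul(2, Pow(D, 2))) (Function('M')(D) = Add(Add(Pow(D, 2), Pow(D, 2)), D) = Add(Mul(2, Pow(D, 2)), D) = Add(D, Mul(2, Pow(D, 2))))
Add(Function('K')(Function('d')(-2), 1), Function('M')(Mul(Add(13, Function('X')(5)), Add(-26, 35)))) = Add(Add(-6, 1), Mul(Mul(Add(13, Add(-8, 5)), Add(-26, 35)), Add(1, Mul(2, Mul(Add(13, Add(-8, 5)), Add(-26, 35)))))) = Add(-5, Mul(Mul(Add(13, -3), 9), Add(1, Mul(2, Mul(Add(13, -3), 9))))) = Add(-5, Mul(Mul(10, 9), Add(1, Mul(2, Mul(10, 9))))) = Add(-5, Mul(90, Add(1, Mul(2, 90)))) = Add(-5, Mul(90, Add(1, 180))) = Add(-5, Mul(90, 181)) = Add(-5, 16290) = 16285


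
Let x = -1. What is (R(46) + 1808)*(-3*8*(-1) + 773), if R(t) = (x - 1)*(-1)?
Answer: 1442570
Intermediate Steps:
R(t) = 2 (R(t) = (-1 - 1)*(-1) = -2*(-1) = 2)
(R(46) + 1808)*(-3*8*(-1) + 773) = (2 + 1808)*(-3*8*(-1) + 773) = 1810*(-24*(-1) + 773) = 1810*(24 + 773) = 1810*797 = 1442570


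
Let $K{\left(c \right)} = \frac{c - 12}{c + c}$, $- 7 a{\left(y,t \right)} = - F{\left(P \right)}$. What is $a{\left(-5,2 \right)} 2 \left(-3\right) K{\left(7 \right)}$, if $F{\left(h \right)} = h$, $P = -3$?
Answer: $- \frac{45}{49} \approx -0.91837$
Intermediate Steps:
$a{\left(y,t \right)} = - \frac{3}{7}$ ($a{\left(y,t \right)} = - \frac{\left(-1\right) \left(-3\right)}{7} = \left(- \frac{1}{7}\right) 3 = - \frac{3}{7}$)
$K{\left(c \right)} = \frac{-12 + c}{2 c}$
$a{\left(-5,2 \right)} 2 \left(-3\right) K{\left(7 \right)} = \left(- \frac{3}{7}\right) 2 \left(-3\right) \frac{-12 + 7}{2 \cdot 7} = \left(- \frac{6}{7}\right) \left(-3\right) \frac{1}{2} \cdot \frac{1}{7} \left(-5\right) = \frac{18}{7} \left(- \frac{5}{14}\right) = - \frac{45}{49}$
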